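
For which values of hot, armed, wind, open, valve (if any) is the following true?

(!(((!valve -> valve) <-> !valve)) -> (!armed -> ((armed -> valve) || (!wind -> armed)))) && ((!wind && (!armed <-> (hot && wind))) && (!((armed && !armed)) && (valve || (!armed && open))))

hot=T, armed=T, wind=F, open=T, valve=T

  !(((!valve -> valve) <-> !valve)) -> (!armed -> ((armed -> valve) || (!wind -> armed))) = True
    !(((!valve -> valve) <-> !valve)) = True
      (!valve -> valve) <-> !valve = False
        !valve -> valve = True
          !valve = False
        !valve = False
    !armed -> ((armed -> valve) || (!wind -> armed)) = True
      !armed = False
      (armed -> valve) || (!wind -> armed) = True
        armed -> valve = True
        !wind -> armed = True
          !wind = True
  (!wind && (!armed <-> (hot && wind))) && (!((armed && !armed)) && (valve || (!armed && open))) = True
    !wind && (!armed <-> (hot && wind)) = True
      !wind = True
      !armed <-> (hot && wind) = True
        !armed = False
        hot && wind = False
    !((armed && !armed)) && (valve || (!armed && open)) = True
      !((armed && !armed)) = True
        armed && !armed = False
          !armed = False
      valve || (!armed && open) = True
        !armed && open = False
          !armed = False
Both conjuncts True, so the formula holds.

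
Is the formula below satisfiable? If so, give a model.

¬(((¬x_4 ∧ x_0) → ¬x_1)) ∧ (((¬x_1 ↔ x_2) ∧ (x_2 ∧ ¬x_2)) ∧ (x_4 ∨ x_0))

Unsatisfiable — no assignment works.

Case x_2 = True: the conjunct ¬x_2 is False.
Case x_2 = False: the conjunct x_2 is False.
Both cases fail — unsatisfiable.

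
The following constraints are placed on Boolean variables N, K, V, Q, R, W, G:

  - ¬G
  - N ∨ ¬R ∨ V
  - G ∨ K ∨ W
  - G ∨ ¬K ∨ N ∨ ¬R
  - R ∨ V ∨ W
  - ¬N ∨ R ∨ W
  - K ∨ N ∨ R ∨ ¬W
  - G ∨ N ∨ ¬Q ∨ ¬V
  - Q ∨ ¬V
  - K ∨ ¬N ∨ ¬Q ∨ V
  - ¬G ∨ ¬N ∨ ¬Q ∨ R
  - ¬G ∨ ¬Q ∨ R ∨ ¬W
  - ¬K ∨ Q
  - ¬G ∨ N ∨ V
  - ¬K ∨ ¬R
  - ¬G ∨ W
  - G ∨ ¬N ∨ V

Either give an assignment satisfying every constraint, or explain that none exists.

N = True, K = False, V = True, Q = True, R = True, W = True, G = False

Unit clause (¬G) forces G = False.
Set N = True.
  then (G ∨ ¬N ∨ V) forces V = True.
  then (Q ∨ ¬V) forces Q = True.
Set K = False.
  then (G ∨ K ∨ W) forces W = True.
Set R = True.
All clauses satisfied.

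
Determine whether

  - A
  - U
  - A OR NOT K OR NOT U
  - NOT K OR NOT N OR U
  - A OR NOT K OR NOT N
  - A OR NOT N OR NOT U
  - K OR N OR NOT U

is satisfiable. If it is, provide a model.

Unit clause (A) forces A = True.
Unit clause (U) forces U = True.
Set K = True.
Set N = True.
Check each clause:
  (A): A holds.
  (U): U holds.
  (A OR NOT K OR NOT U): A holds.
  (NOT K OR NOT N OR U): U holds.
  (A OR NOT K OR NOT N): A holds.
  (A OR NOT N OR NOT U): A holds.
  (K OR N OR NOT U): K holds.
All clauses satisfied.

K: True, U: True, N: True, A: True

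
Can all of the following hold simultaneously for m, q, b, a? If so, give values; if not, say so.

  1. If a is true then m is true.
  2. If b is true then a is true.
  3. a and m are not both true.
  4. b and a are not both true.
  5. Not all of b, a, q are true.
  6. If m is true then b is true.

m=F; q=F; b=F; a=F

  (1) a=F ⇒ m: vacuous ✓
  (2) b=F ⇒ a: vacuous ✓
  (3) a=F, m=F — not both ✓
  (4) b=F, a=F — not both ✓
  (5) {b, a, q}: 0/3 true — not all ✓
  (6) m=F ⇒ b: vacuous ✓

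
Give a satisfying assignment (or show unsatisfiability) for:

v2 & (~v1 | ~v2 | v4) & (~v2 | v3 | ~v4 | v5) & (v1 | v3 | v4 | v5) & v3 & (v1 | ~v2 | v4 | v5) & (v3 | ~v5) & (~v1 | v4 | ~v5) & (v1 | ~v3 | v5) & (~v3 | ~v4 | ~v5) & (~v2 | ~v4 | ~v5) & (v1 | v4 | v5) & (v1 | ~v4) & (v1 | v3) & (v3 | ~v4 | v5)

Unit clause (v2) forces v2 = True.
Unit clause (v3) forces v3 = True.
Set v1 = False.
  then (v1 | ~v3 | v5) forces v5 = True.
  then (~v3 | ~v4 | ~v5) forces v4 = False.
All clauses satisfied.

v1=F, v2=T, v3=T, v4=F, v5=T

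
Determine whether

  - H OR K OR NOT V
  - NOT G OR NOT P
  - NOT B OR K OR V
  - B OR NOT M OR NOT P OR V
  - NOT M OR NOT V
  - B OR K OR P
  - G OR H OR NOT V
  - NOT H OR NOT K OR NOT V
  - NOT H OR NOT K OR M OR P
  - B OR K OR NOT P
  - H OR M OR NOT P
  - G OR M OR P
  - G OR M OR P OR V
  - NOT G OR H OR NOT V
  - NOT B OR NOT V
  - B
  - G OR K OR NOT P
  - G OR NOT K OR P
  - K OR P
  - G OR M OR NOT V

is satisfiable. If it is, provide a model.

V: False, K: True, M: False, G: True, B: True, P: False, H: False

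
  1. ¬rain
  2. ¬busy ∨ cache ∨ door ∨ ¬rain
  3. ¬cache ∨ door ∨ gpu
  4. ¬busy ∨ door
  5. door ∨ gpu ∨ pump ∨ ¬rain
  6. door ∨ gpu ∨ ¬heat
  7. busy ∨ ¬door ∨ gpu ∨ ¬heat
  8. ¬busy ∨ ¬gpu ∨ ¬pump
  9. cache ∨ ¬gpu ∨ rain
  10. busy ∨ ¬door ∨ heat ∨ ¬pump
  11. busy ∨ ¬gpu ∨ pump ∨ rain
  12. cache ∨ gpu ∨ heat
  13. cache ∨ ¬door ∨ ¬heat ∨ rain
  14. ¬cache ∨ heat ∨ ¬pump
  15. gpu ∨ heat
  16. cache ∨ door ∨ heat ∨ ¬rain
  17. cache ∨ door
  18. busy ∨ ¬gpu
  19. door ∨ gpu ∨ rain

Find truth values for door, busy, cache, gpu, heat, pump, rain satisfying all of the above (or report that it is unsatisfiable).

Unit clause (¬rain) forces rain = False.
Try door = False:
  (¬busy ∨ door) forces busy = False.
  (cache ∨ door) forces cache = True.
  (¬cache ∨ door ∨ gpu) forces gpu = True.
  clause (busy ∨ ¬gpu) is falsified — backtrack.
So door = True.
Try busy = False:
  (busy ∨ ¬gpu) forces gpu = False.
  (busy ∨ ¬door ∨ gpu ∨ ¬heat) forces heat = False.
  clause (gpu ∨ heat) is falsified — backtrack.
So busy = True.
Set cache = True.
Set gpu = False.
  then (gpu ∨ heat) forces heat = True.
Set pump = False.
All clauses satisfied.

door: True, busy: True, cache: True, gpu: False, heat: True, pump: False, rain: False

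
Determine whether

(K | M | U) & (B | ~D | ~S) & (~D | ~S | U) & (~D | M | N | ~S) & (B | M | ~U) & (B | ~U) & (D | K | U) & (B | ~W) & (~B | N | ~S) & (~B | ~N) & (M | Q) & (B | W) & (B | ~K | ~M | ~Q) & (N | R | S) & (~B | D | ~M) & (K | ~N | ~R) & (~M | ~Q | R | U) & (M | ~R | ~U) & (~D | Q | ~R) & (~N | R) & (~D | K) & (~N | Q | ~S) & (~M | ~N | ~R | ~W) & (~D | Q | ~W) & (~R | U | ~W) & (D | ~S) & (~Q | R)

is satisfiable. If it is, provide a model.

Set B = True.
  then (~B | ~N) forces N = False.
  then (~B | N | ~S) forces S = False.
  then (N | R | S) forces R = True.
Set U = True.
  then (M | ~R | ~U) forces M = True.
  then (~B | D | ~M) forces D = True.
  then (~D | Q | ~R) forces Q = True.
  then (~D | K) forces K = True.
Set W = False.
All clauses satisfied.

B = True, R = True, U = True, K = True, D = True, W = False, M = True, Q = True, N = False, S = False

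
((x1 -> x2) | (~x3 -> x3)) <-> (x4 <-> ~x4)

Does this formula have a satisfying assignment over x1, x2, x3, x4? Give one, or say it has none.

x1 = True, x2 = False, x3 = False, x4 = True

  ((x1 -> x2) | (~x3 -> x3)) <-> (x4 <-> ~x4) = True
    (x1 -> x2) | (~x3 -> x3) = False
      x1 -> x2 = False
      ~x3 -> x3 = False
        ~x3 = True
    x4 <-> ~x4 = False
      ~x4 = False
The formula evaluates to True.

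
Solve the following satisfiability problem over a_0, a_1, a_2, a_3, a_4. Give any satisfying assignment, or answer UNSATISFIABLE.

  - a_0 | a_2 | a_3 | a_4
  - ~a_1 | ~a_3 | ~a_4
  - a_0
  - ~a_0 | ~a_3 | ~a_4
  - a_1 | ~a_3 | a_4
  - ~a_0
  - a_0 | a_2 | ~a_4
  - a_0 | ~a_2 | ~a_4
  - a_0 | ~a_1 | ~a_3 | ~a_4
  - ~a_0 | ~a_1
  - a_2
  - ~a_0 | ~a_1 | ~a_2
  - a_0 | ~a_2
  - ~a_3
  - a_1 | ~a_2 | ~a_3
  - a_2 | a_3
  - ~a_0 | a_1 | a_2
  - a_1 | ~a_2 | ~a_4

Case a_0 = True:
  Clause (~a_0) is falsified — contradiction.
Case a_0 = False:
  Clause (a_0) is falsified — contradiction.
Both cases fail, so the formula is unsatisfiable.

No satisfying assignment exists.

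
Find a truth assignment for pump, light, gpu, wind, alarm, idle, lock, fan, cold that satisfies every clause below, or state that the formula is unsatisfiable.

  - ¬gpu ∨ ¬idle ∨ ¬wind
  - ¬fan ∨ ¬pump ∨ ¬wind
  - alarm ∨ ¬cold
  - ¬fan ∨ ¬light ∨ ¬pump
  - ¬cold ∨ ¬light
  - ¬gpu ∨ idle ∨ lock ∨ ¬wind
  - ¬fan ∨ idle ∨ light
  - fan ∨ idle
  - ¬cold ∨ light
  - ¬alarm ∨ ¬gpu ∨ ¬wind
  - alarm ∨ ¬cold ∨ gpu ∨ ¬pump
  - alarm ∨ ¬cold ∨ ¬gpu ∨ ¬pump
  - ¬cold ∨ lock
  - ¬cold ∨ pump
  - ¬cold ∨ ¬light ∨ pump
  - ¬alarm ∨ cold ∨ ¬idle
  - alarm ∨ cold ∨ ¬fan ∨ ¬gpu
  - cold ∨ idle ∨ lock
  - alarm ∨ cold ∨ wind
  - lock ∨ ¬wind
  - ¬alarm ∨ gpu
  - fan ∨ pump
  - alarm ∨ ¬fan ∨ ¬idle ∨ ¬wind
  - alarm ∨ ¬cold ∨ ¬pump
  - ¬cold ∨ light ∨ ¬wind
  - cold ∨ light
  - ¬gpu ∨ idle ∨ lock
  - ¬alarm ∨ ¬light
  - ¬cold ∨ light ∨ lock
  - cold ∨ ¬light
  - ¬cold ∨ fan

No satisfying assignment exists.

Case light = True:
  (¬cold ∨ ¬light) forces cold = False.
  Clause (cold ∨ ¬light) is falsified — contradiction.
Case light = False:
  (¬cold ∨ light) forces cold = False.
  Clause (cold ∨ light) is falsified — contradiction.
Both cases fail, so the formula is unsatisfiable.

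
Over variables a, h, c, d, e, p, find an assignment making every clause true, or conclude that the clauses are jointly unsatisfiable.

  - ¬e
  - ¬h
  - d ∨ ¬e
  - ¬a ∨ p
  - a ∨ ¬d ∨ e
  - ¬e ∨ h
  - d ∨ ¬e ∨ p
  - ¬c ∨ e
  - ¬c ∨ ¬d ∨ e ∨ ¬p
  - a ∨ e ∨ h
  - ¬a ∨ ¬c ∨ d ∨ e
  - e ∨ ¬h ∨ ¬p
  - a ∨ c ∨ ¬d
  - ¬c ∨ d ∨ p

Unit clause (¬e) forces e = False.
Unit clause (¬h) forces h = False.
In (¬c ∨ e) only ¬c is left, so c = False.
In (a ∨ e ∨ h) only a is left, so a = True.
In (¬a ∨ p) only p is left, so p = True.
Set d = False.
All clauses satisfied.

a=T, h=F, c=F, d=F, e=F, p=T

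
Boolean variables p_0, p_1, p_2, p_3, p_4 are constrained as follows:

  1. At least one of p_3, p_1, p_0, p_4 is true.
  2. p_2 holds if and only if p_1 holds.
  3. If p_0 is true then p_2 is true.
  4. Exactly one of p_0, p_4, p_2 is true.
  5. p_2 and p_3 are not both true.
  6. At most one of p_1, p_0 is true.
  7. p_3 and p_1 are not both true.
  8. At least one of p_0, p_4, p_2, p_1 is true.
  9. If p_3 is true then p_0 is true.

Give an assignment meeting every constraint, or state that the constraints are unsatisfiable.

p_0=F; p_1=F; p_2=F; p_3=F; p_4=T

  (1) {p_3, p_1, p_0, p_4}: 1 true — at least one ✓
  (2) p_2=F, p_1=F — same ✓
  (3) p_0=F ⇒ p_2: vacuous ✓
  (4) {p_0, p_4, p_2}: 1 true — exactly one ✓
  (5) p_2=F, p_3=F — not both ✓
  (6) {p_1, p_0}: 0 true — at most one ✓
  (7) p_3=F, p_1=F — not both ✓
  (8) {p_0, p_4, p_2, p_1}: 1 true — at least one ✓
  (9) p_3=F ⇒ p_0: vacuous ✓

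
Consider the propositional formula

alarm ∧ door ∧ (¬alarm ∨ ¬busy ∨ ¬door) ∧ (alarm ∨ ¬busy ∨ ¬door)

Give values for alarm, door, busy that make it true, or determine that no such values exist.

alarm = True, door = True, busy = False

Unit clause (alarm) forces alarm = True.
Unit clause (door) forces door = True.
In (¬alarm ∨ ¬busy ∨ ¬door) only ¬busy is left, so busy = False.
Check each clause:
  (alarm): alarm holds.
  (door): door holds.
  (¬alarm ∨ ¬busy ∨ ¬door): ¬busy holds.
  (alarm ∨ ¬busy ∨ ¬door): alarm holds.
All clauses satisfied.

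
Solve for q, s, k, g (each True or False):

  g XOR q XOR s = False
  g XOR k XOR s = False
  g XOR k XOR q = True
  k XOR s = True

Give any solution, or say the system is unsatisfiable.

q = False, s = True, k = False, g = True

g XOR q XOR s = T XOR F XOR T = False ✓
g XOR k XOR s = T XOR F XOR T = False ✓
g XOR k XOR q = T XOR F XOR F = True ✓
k XOR s = F XOR T = True ✓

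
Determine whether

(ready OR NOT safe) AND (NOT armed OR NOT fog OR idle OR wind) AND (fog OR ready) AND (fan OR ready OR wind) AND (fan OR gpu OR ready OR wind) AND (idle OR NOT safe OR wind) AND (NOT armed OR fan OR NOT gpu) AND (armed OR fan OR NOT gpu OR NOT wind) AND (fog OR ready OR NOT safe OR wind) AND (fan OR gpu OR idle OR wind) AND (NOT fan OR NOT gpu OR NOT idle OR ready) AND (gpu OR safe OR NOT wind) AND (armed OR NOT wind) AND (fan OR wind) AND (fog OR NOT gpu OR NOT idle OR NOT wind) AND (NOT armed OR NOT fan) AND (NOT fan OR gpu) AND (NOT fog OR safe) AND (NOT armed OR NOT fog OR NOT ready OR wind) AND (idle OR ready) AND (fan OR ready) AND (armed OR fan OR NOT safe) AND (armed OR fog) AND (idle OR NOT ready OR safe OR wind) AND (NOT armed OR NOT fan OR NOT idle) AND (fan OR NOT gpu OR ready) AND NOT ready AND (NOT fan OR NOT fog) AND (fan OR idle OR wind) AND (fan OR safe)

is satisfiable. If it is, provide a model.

Case ready = True:
  Clause (NOT ready) is falsified — contradiction.
Case ready = False:
  (ready OR NOT safe) forces safe = False.
  (fog OR ready) forces fog = True.
  Clause (NOT fog OR safe) is falsified — contradiction.
Both cases fail, so the formula is unsatisfiable.

No satisfying assignment exists.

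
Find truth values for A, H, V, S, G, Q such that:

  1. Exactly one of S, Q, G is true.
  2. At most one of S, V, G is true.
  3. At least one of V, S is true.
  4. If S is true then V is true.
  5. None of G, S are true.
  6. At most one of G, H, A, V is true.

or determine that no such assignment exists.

A = False, H = False, V = True, S = False, G = False, Q = True

  (1) {S, Q, G}: 1 true — exactly one ✓
  (2) {S, V, G}: 1 true — at most one ✓
  (3) {V, S}: 1 true — at least one ✓
  (4) S=F ⇒ V: vacuous ✓
  (5) {G, S}: 0 true — none ✓
  (6) {G, H, A, V}: 1 true — at most one ✓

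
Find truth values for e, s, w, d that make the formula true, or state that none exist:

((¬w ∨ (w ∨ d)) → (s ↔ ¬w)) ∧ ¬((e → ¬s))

e = True, s = True, w = False, d = False

  (¬w ∨ (w ∨ d)) → (s ↔ ¬w) = True
    ¬w ∨ (w ∨ d) = True
      ¬w = True
      w ∨ d = False
    s ↔ ¬w = True
      ¬w = True
  ¬((e → ¬s)) = True
    e → ¬s = False
      ¬s = False
Both conjuncts True, so the formula holds.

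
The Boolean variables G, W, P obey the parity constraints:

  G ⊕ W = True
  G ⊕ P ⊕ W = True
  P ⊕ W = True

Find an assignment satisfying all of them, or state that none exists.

G = False, W = True, P = False

G ⊕ W = F ⊕ T = True ✓
G ⊕ P ⊕ W = F ⊕ F ⊕ T = True ✓
P ⊕ W = F ⊕ T = True ✓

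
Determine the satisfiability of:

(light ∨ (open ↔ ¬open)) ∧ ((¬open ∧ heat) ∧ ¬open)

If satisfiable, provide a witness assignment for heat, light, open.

heat: True, light: True, open: False

  light ∨ (open ↔ ¬open) = True
    open ↔ ¬open = False
      ¬open = True
  (¬open ∧ heat) ∧ ¬open = True
    ¬open ∧ heat = True
      ¬open = True
    ¬open = True
Both conjuncts True, so the formula holds.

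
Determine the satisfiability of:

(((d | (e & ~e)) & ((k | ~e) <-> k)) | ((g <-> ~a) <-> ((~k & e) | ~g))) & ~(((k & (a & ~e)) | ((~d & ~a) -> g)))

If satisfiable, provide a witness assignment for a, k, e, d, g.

Unsatisfiable — no assignment works.

Case a = True: the conjunct ~(((k & (a & ~e)) | ((~d & ~a) -> g))) becomes ~(((k & ~e) | True)) = False.
Case a = False: the formula simplifies to (((d | (e & ~e)) & ((k | ~e) <-> k)) | (g <-> ((~k & e) | ~g))) & ~((~d -> g)).
  g = True: the conjunct ~((~d -> g)) becomes ~((~d -> True)) = False.
  g = False: simplifies to ((d | (e & ~e)) & ((k | ~e) <-> k)) & ~d.
    d = True: the conjunct ~d is False.
    d = False: simplifies to (e & ~e) & ((k | ~e) <-> k).
      e = True: the conjunct ~e is False.
      e = False: the conjunct e is False.
Both cases fail — unsatisfiable.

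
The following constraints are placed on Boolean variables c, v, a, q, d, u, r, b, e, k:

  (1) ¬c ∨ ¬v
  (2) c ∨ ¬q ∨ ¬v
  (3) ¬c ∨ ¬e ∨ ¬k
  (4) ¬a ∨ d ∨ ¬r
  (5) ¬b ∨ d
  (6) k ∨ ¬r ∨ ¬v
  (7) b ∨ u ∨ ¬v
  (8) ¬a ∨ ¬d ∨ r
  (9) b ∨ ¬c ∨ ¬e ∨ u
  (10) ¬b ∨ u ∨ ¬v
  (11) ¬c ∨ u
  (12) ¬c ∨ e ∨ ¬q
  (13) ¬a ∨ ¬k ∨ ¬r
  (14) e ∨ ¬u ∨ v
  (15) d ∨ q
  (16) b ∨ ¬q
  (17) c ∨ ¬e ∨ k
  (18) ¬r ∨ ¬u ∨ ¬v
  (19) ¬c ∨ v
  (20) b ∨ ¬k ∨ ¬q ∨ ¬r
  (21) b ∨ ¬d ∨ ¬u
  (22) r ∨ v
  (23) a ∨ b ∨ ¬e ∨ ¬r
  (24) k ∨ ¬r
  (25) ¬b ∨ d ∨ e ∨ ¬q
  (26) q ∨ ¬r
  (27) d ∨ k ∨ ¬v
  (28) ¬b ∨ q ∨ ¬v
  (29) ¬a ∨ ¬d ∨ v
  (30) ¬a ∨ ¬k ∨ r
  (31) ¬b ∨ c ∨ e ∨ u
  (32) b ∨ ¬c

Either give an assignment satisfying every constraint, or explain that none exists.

c: False, v: False, a: False, q: True, d: True, u: False, r: True, b: True, e: True, k: True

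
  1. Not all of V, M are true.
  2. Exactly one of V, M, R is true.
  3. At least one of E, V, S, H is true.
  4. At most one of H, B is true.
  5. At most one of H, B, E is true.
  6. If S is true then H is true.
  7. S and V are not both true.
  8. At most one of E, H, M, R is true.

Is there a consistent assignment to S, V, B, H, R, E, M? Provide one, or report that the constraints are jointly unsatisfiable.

S = False, V = True, B = False, H = False, R = False, E = False, M = False

  (1) {V, M}: 1/2 true — not all ✓
  (2) {V, M, R}: 1 true — exactly one ✓
  (3) {E, V, S, H}: 1 true — at least one ✓
  (4) {H, B}: 0 true — at most one ✓
  (5) {H, B, E}: 0 true — at most one ✓
  (6) S=F ⇒ H: vacuous ✓
  (7) S=F, V=T — not both ✓
  (8) {E, H, M, R}: 0 true — at most one ✓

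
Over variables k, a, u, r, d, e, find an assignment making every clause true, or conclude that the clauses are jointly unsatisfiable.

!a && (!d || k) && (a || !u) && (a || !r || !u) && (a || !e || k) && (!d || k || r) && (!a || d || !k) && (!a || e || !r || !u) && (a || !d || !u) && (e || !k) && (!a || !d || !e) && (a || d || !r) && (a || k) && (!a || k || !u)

Unit clause (!a) forces a = False.
In (a || !u) only !u is left, so u = False.
In (a || k) only k is left, so k = True.
In (e || !k) only e is left, so e = True.
Set r = True.
  then (a || d || !r) forces d = True.
All clauses satisfied.

k=T; a=F; u=F; r=T; d=T; e=T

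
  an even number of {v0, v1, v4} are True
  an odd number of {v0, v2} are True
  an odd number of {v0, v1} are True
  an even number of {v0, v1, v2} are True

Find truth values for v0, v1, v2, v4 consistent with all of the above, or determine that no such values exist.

v0 = False, v1 = True, v2 = True, v4 = True

{v0, v1, v4}: 2 true → even ✓
{v0, v2}: 1 true → odd ✓
{v0, v1}: 1 true → odd ✓
{v0, v1, v2}: 2 true → even ✓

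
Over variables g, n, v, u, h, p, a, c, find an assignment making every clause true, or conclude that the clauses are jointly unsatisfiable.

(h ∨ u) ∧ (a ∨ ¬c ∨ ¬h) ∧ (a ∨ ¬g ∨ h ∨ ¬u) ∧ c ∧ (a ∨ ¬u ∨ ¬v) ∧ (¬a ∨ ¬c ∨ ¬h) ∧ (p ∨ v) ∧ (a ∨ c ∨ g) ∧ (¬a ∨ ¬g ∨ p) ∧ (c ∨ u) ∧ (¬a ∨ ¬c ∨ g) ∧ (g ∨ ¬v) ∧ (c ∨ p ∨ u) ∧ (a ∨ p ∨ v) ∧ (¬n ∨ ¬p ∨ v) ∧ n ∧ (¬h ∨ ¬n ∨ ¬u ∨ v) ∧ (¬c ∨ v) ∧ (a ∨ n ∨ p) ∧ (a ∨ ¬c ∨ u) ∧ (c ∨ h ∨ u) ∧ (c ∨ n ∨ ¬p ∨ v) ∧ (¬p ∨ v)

g = True; n = True; v = True; u = True; h = False; p = True; a = True; c = True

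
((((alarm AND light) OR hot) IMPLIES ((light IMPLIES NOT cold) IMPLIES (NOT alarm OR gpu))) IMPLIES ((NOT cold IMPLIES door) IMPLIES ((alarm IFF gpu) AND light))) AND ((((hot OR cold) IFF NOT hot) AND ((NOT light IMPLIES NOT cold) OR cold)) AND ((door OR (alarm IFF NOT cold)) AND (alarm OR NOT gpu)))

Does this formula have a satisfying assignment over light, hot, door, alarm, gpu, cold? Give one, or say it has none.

light = True, hot = False, door = False, alarm = False, gpu = False, cold = True

  (((alarm AND light) OR hot) IMPLIES ((light IMPLIES NOT cold) IMPLIES (NOT alarm OR gpu))) IMPLIES ((NOT cold IMPLIES door) IMPLIES ((alarm IFF gpu) AND light)) = True
    ((alarm AND light) OR hot) IMPLIES ((light IMPLIES NOT cold) IMPLIES (NOT alarm OR gpu)) = True
      (alarm AND light) OR hot = False
        alarm AND light = False
      (light IMPLIES NOT cold) IMPLIES (NOT alarm OR gpu) = True
        light IMPLIES NOT cold = False
          NOT cold = False
        NOT alarm OR gpu = True
          NOT alarm = True
    (NOT cold IMPLIES door) IMPLIES ((alarm IFF gpu) AND light) = True
      NOT cold IMPLIES door = True
        NOT cold = False
      (alarm IFF gpu) AND light = True
        alarm IFF gpu = True
  (((hot OR cold) IFF NOT hot) AND ((NOT light IMPLIES NOT cold) OR cold)) AND ((door OR (alarm IFF NOT cold)) AND (alarm OR NOT gpu)) = True
    ((hot OR cold) IFF NOT hot) AND ((NOT light IMPLIES NOT cold) OR cold) = True
      (hot OR cold) IFF NOT hot = True
        hot OR cold = True
        NOT hot = True
      (NOT light IMPLIES NOT cold) OR cold = True
        NOT light IMPLIES NOT cold = True
          NOT light = False
          NOT cold = False
    (door OR (alarm IFF NOT cold)) AND (alarm OR NOT gpu) = True
      door OR (alarm IFF NOT cold) = True
        alarm IFF NOT cold = True
          NOT cold = False
      alarm OR NOT gpu = True
        NOT gpu = True
Both conjuncts True, so the formula holds.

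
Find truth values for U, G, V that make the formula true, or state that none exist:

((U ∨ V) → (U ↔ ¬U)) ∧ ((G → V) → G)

U = False, G = True, V = False

  (U ∨ V) → (U ↔ ¬U) = True
    U ∨ V = False
    U ↔ ¬U = False
      ¬U = True
  (G → V) → G = True
    G → V = False
Both conjuncts True, so the formula holds.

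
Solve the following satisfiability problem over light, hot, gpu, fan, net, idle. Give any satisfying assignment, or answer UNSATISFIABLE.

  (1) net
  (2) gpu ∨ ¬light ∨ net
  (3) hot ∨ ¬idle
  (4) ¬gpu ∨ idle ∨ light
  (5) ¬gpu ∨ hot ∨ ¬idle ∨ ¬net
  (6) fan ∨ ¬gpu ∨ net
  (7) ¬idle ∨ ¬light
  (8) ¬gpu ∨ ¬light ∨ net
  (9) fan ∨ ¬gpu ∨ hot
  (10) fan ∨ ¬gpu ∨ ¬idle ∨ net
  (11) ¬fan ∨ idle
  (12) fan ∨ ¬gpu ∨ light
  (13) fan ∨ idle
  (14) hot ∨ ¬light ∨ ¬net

light = False, hot = True, gpu = False, fan = False, net = True, idle = True

Unit clause (net) forces net = True.
Try light = True:
  (¬idle ∨ ¬light) forces idle = False.
  (¬fan ∨ idle) forces fan = False.
  clause (fan ∨ idle) is falsified — backtrack.
So light = False.
Set hot = True.
Set gpu = False.
Set fan = False.
  then (fan ∨ idle) forces idle = True.
All clauses satisfied.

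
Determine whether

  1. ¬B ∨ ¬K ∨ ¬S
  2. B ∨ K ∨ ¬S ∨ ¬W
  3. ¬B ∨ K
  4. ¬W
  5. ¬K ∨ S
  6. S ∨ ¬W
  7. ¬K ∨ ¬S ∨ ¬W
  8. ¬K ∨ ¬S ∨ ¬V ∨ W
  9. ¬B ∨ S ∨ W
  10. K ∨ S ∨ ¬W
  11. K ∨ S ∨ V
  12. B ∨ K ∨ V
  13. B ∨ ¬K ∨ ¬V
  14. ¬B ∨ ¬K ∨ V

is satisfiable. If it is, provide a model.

S: True, K: False, V: True, B: False, W: False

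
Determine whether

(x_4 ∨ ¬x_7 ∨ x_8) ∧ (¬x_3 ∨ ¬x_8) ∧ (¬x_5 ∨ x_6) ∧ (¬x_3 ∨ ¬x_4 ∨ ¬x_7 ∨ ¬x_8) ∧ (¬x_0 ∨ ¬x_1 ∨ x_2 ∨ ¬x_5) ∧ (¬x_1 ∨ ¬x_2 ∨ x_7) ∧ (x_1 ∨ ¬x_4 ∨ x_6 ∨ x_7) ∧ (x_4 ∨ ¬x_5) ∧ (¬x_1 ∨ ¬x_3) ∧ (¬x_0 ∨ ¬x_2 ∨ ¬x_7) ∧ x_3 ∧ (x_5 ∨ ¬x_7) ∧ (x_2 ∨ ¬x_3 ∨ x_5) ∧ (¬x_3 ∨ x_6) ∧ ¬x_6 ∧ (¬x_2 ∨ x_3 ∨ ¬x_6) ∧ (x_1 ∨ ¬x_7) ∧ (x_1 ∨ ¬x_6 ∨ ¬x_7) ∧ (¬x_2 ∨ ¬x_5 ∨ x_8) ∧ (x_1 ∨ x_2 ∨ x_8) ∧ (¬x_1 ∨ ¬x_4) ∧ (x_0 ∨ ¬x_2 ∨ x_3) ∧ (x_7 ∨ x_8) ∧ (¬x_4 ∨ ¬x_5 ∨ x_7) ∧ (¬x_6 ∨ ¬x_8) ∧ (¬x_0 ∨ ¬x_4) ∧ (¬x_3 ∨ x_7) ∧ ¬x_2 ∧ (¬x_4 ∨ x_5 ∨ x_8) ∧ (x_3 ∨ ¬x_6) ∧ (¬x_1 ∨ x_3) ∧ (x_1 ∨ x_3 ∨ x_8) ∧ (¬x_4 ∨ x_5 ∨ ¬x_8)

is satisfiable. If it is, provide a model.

Case x_6 = True:
  Clause (¬x_6) is falsified — contradiction.
Case x_6 = False:
  (¬x_5 ∨ x_6) forces x_5 = False.
  (x_3) forces x_3 = True.
  Clause (¬x_3 ∨ x_6) is falsified — contradiction.
Both cases fail, so the formula is unsatisfiable.

UNSATISFIABLE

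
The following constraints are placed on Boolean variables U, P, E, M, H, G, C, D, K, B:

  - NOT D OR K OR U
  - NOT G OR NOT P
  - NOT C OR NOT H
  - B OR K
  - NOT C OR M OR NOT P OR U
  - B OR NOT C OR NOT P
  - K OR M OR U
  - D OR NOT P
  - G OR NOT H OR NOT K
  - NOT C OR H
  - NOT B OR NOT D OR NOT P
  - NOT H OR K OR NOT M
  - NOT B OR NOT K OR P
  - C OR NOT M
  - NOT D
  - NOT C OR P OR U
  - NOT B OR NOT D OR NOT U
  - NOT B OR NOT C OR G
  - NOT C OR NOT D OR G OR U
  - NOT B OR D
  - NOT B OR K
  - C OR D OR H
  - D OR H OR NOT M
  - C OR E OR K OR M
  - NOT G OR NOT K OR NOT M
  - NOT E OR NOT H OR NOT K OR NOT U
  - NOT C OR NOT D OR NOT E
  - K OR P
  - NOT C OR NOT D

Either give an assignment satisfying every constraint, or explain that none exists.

U = True, P = False, E = False, M = False, H = True, G = True, C = False, D = False, K = True, B = False

Unit clause (NOT D) forces D = False.
In (NOT B OR D) only NOT B is left, so B = False.
In (B OR K) only K is left, so K = True.
In (D OR NOT P) only NOT P is left, so P = False.
Set U = True.
Try E = True:
  (NOT E OR NOT H OR NOT K OR NOT U) forces H = False.
  (NOT C OR H) forces C = False.
  clause (C OR D OR H) is falsified — backtrack.
So E = False.
Try M = True:
  (C OR NOT M) forces C = True.
  (NOT C OR NOT H) forces H = False.
  clause (NOT C OR H) is falsified — backtrack.
So M = False.
Set H = True.
  then (NOT C OR NOT H) forces C = False.
  then (G OR NOT H OR NOT K) forces G = True.
All clauses satisfied.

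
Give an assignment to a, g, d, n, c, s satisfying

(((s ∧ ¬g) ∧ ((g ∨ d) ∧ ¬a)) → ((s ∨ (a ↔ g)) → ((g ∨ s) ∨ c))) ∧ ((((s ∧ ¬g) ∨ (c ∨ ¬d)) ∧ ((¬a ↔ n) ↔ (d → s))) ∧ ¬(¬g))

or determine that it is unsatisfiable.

a = False; g = True; d = True; n = False; c = True; s = False

  ((s ∧ ¬g) ∧ ((g ∨ d) ∧ ¬a)) → ((s ∨ (a ↔ g)) → ((g ∨ s) ∨ c)) = True
    (s ∧ ¬g) ∧ ((g ∨ d) ∧ ¬a) = False
      s ∧ ¬g = False
        ¬g = False
      (g ∨ d) ∧ ¬a = True
        g ∨ d = True
        ¬a = True
    (s ∨ (a ↔ g)) → ((g ∨ s) ∨ c) = True
      s ∨ (a ↔ g) = False
        a ↔ g = False
      (g ∨ s) ∨ c = True
        g ∨ s = True
  (((s ∧ ¬g) ∨ (c ∨ ¬d)) ∧ ((¬a ↔ n) ↔ (d → s))) ∧ ¬(¬g) = True
    ((s ∧ ¬g) ∨ (c ∨ ¬d)) ∧ ((¬a ↔ n) ↔ (d → s)) = True
      (s ∧ ¬g) ∨ (c ∨ ¬d) = True
        s ∧ ¬g = False
          ¬g = False
        c ∨ ¬d = True
          ¬d = False
      (¬a ↔ n) ↔ (d → s) = True
        ¬a ↔ n = False
          ¬a = True
        d → s = False
    ¬(¬g) = True
      ¬g = False
Both conjuncts True, so the formula holds.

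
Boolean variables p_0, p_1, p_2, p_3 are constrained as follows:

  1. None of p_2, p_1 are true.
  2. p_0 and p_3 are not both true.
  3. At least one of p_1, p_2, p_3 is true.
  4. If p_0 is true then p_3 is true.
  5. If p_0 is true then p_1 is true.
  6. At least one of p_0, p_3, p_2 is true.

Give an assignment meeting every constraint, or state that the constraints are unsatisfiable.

p_0=F, p_1=F, p_2=F, p_3=T

  (1) {p_2, p_1}: 0 true — none ✓
  (2) p_0=F, p_3=T — not both ✓
  (3) {p_1, p_2, p_3}: 1 true — at least one ✓
  (4) p_0=F ⇒ p_3: vacuous ✓
  (5) p_0=F ⇒ p_1: vacuous ✓
  (6) {p_0, p_3, p_2}: 1 true — at least one ✓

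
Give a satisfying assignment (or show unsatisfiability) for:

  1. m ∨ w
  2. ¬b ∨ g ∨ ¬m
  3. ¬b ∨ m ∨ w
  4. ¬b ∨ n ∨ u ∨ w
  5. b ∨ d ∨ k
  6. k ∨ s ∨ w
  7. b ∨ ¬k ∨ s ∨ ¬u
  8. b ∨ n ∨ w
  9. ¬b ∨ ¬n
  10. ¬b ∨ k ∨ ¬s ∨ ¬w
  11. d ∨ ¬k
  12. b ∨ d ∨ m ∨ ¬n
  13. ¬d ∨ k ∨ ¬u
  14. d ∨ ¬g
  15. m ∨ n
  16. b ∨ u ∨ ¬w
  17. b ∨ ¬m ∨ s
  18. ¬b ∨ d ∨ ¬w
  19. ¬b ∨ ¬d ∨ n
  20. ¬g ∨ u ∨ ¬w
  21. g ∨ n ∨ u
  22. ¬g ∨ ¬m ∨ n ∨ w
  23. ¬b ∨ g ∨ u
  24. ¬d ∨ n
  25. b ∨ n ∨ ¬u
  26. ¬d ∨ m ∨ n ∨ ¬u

Set s = True.
Set n = True.
  then (¬b ∨ ¬n) forces b = False.
Set d = True.
Set g = True.
Set w = False.
  then (m ∨ w) forces m = True.
Set k = False.
  then (¬d ∨ k ∨ ¬u) forces u = False.
All clauses satisfied.

s: True; n: True; b: False; d: True; g: True; w: False; k: False; u: False; m: True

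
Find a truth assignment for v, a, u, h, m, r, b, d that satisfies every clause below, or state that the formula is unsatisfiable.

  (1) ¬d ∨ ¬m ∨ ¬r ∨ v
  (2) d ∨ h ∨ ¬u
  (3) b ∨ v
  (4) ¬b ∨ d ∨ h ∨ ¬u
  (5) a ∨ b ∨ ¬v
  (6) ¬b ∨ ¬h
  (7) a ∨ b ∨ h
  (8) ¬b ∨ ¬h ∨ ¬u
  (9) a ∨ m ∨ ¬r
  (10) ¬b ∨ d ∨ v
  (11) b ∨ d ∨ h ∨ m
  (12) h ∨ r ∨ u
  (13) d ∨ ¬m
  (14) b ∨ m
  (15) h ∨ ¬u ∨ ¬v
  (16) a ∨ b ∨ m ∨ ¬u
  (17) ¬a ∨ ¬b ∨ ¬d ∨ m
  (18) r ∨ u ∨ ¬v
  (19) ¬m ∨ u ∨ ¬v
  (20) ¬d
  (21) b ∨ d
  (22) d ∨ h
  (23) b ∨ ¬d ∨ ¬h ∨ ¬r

Case d = True:
  Clause (¬d) is falsified — contradiction.
Case d = False:
  (d ∨ ¬m) forces m = False.
  (b ∨ m) forces b = True.
  (¬b ∨ ¬h) forces h = False.
  Clause (d ∨ h) is falsified — contradiction.
Both cases fail, so the formula is unsatisfiable.

No satisfying assignment exists.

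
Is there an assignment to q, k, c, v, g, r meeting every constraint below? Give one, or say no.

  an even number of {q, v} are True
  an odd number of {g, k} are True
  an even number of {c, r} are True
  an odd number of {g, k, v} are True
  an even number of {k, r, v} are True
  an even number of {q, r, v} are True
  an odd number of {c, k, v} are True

Unsatisfiable — no assignment works.

Adding constraints 3, 5, 7 mod 2: every variable appears an even number of times on the left, so the left side is 0.
But the right sides sum to 1 (mod 2). 0 ≠ 1 — the system is inconsistent.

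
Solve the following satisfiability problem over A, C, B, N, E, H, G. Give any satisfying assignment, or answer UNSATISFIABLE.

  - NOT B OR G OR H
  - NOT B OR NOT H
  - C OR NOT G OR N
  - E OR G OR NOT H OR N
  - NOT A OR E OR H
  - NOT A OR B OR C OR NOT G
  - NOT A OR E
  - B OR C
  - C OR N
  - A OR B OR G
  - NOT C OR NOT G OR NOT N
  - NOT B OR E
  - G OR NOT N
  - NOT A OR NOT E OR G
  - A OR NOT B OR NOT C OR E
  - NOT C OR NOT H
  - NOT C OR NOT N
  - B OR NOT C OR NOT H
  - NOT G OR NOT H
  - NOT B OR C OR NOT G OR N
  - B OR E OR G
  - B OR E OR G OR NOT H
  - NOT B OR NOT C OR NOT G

A: True, C: True, B: False, N: False, E: True, H: False, G: True

Set A = True.
  then (NOT A OR E) forces E = True.
  then (NOT A OR NOT E OR G) forces G = True.
  then (NOT G OR NOT H) forces H = False.
Set C = True.
  then (NOT C OR NOT G OR NOT N) forces N = False.
  then (NOT B OR NOT C OR NOT G) forces B = False.
All clauses satisfied.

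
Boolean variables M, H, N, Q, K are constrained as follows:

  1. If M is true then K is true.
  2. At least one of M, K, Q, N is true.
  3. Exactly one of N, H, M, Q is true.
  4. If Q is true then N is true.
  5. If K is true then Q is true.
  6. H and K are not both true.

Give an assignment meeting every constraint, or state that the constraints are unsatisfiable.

M=F; H=F; N=T; Q=F; K=F

  (1) M=F ⇒ K: vacuous ✓
  (2) {M, K, Q, N}: 1 true — at least one ✓
  (3) {N, H, M, Q}: 1 true — exactly one ✓
  (4) Q=F ⇒ N: vacuous ✓
  (5) K=F ⇒ Q: vacuous ✓
  (6) H=F, K=F — not both ✓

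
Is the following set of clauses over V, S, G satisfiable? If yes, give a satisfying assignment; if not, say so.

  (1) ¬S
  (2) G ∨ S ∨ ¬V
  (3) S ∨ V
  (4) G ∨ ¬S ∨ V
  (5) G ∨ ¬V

V=T, S=F, G=T

Unit clause (¬S) forces S = False.
In (S ∨ V) only V is left, so V = True.
In (G ∨ ¬V) only G is left, so G = True.
Check each clause:
  (¬S): ¬S holds.
  (G ∨ S ∨ ¬V): G holds.
  (S ∨ V): V holds.
  (G ∨ ¬S ∨ V): G holds.
  (G ∨ ¬V): G holds.
All clauses satisfied.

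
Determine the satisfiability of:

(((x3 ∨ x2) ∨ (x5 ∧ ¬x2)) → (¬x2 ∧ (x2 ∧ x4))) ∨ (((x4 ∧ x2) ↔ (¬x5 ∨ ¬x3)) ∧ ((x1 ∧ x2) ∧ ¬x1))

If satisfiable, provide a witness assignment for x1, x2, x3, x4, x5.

x1: False, x2: False, x3: False, x4: True, x5: False

  (((x3 ∨ x2) ∨ (x5 ∧ ¬x2)) → (¬x2 ∧ (x2 ∧ x4))) ∨ (((x4 ∧ x2) ↔ (¬x5 ∨ ¬x3)) ∧ ((x1 ∧ x2) ∧ ¬x1)) = True
    ((x3 ∨ x2) ∨ (x5 ∧ ¬x2)) → (¬x2 ∧ (x2 ∧ x4)) = True
      (x3 ∨ x2) ∨ (x5 ∧ ¬x2) = False
        x3 ∨ x2 = False
        x5 ∧ ¬x2 = False
          ¬x2 = True
      ¬x2 ∧ (x2 ∧ x4) = False
        ¬x2 = True
        x2 ∧ x4 = False
    ((x4 ∧ x2) ↔ (¬x5 ∨ ¬x3)) ∧ ((x1 ∧ x2) ∧ ¬x1) = False
      (x4 ∧ x2) ↔ (¬x5 ∨ ¬x3) = False
        x4 ∧ x2 = False
        ¬x5 ∨ ¬x3 = True
          ¬x5 = True
          ¬x3 = True
      (x1 ∧ x2) ∧ ¬x1 = False
        x1 ∧ x2 = False
        ¬x1 = True
The formula evaluates to True.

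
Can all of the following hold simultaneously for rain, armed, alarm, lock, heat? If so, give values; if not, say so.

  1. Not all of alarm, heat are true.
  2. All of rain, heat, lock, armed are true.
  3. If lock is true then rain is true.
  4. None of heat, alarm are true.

Unsatisfiable

Case heat = True:
  Constraint (4) is violated (heat=T) — contradiction.
Case heat = False:
  Constraint (2) is violated (heat=F) — contradiction.
Both cases fail — unsatisfiable.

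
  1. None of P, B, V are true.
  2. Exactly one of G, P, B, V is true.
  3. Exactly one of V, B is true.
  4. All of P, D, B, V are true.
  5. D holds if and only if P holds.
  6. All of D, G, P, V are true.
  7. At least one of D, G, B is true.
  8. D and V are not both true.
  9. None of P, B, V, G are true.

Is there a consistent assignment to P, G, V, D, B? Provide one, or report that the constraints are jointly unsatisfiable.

Case P = True:
  Constraint (1) is violated (P=T) — contradiction.
Case P = False:
  Constraint (4) is violated (P=F) — contradiction.
Both cases fail — unsatisfiable.

Unsatisfiable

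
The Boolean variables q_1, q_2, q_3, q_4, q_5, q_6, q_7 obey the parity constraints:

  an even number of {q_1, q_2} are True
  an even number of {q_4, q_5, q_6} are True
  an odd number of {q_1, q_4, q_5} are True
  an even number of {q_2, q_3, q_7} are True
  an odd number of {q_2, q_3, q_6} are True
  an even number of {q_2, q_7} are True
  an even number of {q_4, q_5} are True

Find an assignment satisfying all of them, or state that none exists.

q_1 = True, q_2 = True, q_3 = False, q_4 = True, q_5 = True, q_6 = False, q_7 = True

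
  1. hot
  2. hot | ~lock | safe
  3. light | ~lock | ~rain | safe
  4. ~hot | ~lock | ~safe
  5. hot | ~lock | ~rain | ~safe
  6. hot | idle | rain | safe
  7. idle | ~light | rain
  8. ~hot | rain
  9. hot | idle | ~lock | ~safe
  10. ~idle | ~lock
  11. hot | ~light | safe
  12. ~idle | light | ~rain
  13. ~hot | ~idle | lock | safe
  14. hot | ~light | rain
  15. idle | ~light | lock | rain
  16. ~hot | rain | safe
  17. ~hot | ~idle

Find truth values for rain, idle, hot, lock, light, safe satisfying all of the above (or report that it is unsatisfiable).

rain = True, idle = False, hot = True, lock = False, light = False, safe = False

Unit clause (hot) forces hot = True.
In (~hot | rain) only rain is left, so rain = True.
In (~hot | ~idle) only ~idle is left, so idle = False.
Set lock = False.
Set light = False.
Set safe = False.
All clauses satisfied.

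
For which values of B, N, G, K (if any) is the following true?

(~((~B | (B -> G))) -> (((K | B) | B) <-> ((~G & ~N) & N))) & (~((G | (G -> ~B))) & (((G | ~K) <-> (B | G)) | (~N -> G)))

UNSATISFIABLE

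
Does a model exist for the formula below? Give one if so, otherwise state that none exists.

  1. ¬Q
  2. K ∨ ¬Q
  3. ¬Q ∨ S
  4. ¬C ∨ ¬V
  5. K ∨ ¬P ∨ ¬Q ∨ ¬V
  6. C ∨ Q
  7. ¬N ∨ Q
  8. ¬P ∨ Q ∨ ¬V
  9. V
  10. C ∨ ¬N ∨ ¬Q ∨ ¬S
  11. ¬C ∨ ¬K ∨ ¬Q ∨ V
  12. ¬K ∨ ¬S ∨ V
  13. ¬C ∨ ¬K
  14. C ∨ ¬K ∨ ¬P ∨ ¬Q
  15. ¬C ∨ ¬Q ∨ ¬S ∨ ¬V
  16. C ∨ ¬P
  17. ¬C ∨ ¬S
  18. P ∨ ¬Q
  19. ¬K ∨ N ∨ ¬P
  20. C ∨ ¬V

Case V = True:
  (¬Q) forces Q = False.
  (¬C ∨ ¬V) forces C = False.
  Clause (C ∨ Q) is falsified — contradiction.
Case V = False:
  Clause (V) is falsified — contradiction.
Both cases fail, so the formula is unsatisfiable.

The formula is unsatisfiable.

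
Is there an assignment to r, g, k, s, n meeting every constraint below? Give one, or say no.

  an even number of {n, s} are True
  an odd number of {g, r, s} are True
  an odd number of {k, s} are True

r=T, g=F, k=T, s=F, n=F

{n, s}: 0 true → even ✓
{g, r, s}: 1 true → odd ✓
{k, s}: 1 true → odd ✓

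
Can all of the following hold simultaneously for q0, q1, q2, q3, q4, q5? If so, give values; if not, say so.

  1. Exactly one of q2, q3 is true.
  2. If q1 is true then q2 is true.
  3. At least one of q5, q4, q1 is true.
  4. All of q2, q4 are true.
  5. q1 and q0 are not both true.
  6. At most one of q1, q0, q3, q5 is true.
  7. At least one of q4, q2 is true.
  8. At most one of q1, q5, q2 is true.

q0=T; q1=F; q2=T; q3=F; q4=T; q5=F

  (1) {q2, q3}: 1 true — exactly one ✓
  (2) q1=F ⇒ q2: vacuous ✓
  (3) {q5, q4, q1}: 1 true — at least one ✓
  (4) {q2, q4}: all 2 true ✓
  (5) q1=F, q0=T — not both ✓
  (6) {q1, q0, q3, q5}: 1 true — at most one ✓
  (7) {q4, q2}: 2 true — at least one ✓
  (8) {q1, q5, q2}: 1 true — at most one ✓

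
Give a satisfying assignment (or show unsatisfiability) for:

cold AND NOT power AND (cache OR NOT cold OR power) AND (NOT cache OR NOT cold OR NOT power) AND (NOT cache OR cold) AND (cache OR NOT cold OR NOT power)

cold = True; cache = True; power = False

Unit clause (cold) forces cold = True.
Unit clause (NOT power) forces power = False.
In (cache OR NOT cold OR power) only cache is left, so cache = True.
Check each clause:
  (cold): cold holds.
  (NOT power): NOT power holds.
  (cache OR NOT cold OR power): cache holds.
  (NOT cache OR NOT cold OR NOT power): NOT power holds.
  (NOT cache OR cold): cold holds.
  (cache OR NOT cold OR NOT power): cache holds.
All clauses satisfied.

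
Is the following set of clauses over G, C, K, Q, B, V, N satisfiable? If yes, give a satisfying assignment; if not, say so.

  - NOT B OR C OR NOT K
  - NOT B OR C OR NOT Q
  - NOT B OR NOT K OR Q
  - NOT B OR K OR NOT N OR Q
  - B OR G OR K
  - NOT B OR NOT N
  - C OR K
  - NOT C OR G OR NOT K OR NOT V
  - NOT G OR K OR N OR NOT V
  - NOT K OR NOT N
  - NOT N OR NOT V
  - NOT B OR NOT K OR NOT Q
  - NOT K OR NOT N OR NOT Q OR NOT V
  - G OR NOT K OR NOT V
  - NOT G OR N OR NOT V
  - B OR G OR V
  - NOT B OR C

G = True, C = True, K = True, Q = True, B = False, V = False, N = False

Set G = True.
Set C = True.
Set K = True.
  then (NOT K OR NOT N) forces N = False.
  then (NOT G OR N OR NOT V) forces V = False.
Set Q = True.
  then (NOT B OR NOT K OR NOT Q) forces B = False.
All clauses satisfied.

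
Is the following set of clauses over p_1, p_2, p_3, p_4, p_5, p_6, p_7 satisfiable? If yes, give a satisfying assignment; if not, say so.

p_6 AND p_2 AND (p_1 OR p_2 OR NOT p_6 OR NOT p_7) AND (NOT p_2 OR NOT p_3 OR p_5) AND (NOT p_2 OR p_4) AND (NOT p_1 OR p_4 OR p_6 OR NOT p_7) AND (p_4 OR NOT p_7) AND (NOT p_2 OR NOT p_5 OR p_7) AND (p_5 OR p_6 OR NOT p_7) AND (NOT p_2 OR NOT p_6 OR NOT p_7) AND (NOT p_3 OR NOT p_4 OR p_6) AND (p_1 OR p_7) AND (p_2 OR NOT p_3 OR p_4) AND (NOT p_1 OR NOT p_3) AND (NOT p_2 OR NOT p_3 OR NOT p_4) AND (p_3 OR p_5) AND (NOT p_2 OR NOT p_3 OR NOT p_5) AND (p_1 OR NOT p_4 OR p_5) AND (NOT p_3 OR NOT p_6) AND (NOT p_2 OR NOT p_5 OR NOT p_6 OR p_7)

UNSATISFIABLE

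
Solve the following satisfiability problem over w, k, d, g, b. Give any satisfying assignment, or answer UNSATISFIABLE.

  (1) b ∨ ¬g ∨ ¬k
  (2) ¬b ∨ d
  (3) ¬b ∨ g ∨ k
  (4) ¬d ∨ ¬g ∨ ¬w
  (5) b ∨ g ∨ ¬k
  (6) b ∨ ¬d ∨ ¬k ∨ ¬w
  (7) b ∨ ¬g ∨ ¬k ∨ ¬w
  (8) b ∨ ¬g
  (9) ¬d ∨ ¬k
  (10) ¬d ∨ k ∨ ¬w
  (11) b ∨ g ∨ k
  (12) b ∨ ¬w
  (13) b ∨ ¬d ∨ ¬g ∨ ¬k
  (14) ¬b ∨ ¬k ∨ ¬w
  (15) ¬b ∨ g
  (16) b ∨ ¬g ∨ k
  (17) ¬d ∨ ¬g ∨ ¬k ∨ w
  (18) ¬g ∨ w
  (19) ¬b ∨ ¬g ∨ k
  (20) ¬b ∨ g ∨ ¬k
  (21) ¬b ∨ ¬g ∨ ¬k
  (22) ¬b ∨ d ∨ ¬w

Unsatisfiable

Case g = True:
  (b ∨ ¬g) forces b = True.
  (¬b ∨ d) forces d = True.
  (¬d ∨ ¬g ∨ ¬w) forces w = False.
  Clause (¬g ∨ w) is falsified — contradiction.
Case g = False:
  (¬b ∨ g) forces b = False.
  (b ∨ g ∨ ¬k) forces k = False.
  Clause (b ∨ g ∨ k) is falsified — contradiction.
Both cases fail, so the formula is unsatisfiable.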